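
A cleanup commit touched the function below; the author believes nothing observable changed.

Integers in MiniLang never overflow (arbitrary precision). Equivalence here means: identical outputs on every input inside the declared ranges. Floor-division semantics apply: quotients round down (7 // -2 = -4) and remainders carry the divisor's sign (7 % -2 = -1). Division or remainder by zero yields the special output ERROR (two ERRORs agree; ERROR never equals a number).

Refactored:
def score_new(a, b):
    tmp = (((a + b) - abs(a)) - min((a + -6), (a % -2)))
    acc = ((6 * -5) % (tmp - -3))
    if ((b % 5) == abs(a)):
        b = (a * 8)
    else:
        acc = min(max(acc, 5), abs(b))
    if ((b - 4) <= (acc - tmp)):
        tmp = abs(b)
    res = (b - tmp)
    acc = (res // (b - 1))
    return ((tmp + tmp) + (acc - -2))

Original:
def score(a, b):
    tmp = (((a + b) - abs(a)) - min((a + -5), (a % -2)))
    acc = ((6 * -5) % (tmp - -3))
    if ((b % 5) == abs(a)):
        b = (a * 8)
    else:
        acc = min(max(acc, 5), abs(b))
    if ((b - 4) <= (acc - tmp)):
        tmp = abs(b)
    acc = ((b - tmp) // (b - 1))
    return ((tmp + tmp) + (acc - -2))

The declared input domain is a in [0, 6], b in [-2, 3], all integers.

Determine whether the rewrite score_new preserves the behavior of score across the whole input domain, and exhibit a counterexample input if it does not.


Not equivalent: a=0, b=2 separates them (11 vs 12).
score: tmp = 7; acc = 0; ((b % 5) == abs(a)) -> false; acc = 2; ((b - 4) <= (acc - tmp)) -> false; acc = -5; return 11
score_new: tmp = 8; acc = 3; ((b % 5) == abs(a)) -> false; acc = 2; ((b - 4) <= (acc - tmp)) -> false; res = -6; acc = -6; return 12
verdict: not equivalent; witness: a=0, b=2


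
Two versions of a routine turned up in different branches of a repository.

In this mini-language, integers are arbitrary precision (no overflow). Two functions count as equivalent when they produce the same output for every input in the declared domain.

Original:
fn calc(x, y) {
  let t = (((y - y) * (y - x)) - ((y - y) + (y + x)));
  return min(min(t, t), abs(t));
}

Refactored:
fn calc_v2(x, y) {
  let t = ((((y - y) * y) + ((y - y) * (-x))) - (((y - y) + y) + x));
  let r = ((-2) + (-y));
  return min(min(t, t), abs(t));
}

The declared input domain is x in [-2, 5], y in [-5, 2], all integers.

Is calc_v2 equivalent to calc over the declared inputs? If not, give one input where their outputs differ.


This is a faithful refactor — arithmetic usage differs, plus statement counts differ, plus constant usage differs, plus local variable names differ, but the computed results match everywhere.
One worked example (x=-1, y=-2) — calc: t := 3 | result 3; calc_v2: t := 3 | r := 0 | result 3; agreement on 3.
Across all 64 domain points the two functions coincide.
verdict: equivalent


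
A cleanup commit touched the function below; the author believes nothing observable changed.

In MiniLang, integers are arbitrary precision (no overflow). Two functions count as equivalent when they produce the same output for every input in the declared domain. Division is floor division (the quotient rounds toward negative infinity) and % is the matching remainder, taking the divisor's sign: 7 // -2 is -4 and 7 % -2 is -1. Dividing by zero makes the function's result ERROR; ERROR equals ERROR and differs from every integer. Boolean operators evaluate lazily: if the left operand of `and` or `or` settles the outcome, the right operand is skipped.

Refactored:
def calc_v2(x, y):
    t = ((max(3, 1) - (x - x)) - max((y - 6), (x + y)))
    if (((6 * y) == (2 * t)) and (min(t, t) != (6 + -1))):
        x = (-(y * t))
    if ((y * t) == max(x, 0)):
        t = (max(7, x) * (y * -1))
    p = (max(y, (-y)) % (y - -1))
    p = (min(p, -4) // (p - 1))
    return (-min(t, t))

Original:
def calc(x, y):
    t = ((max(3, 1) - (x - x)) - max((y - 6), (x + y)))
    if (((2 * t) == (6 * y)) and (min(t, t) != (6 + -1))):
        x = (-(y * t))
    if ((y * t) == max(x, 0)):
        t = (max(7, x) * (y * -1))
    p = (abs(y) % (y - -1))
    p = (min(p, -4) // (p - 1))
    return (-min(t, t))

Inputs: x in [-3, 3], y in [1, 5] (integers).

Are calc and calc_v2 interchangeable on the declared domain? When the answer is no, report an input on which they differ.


Comparing the listings, the differences include: min/max/abs usage differs.
Spot check at x=2, y=4 — calc: t := -3 | (((2 * t) == (6 * y)) and (min(t, t) != (6 + -1))): false | ((y * t) == max(x, 0)): false | p := 4 | p := -2 | result 3. calc_v2: t := -3 | (((6 * y) == (2 * t)) and (min(t, t) != (6 + -1))): false | ((y * t) == max(x, 0)): false | p := 4 | p := -2 | result 3. Both give 3.
Across all 35 domain points the two functions coincide.
verdict: equivalent


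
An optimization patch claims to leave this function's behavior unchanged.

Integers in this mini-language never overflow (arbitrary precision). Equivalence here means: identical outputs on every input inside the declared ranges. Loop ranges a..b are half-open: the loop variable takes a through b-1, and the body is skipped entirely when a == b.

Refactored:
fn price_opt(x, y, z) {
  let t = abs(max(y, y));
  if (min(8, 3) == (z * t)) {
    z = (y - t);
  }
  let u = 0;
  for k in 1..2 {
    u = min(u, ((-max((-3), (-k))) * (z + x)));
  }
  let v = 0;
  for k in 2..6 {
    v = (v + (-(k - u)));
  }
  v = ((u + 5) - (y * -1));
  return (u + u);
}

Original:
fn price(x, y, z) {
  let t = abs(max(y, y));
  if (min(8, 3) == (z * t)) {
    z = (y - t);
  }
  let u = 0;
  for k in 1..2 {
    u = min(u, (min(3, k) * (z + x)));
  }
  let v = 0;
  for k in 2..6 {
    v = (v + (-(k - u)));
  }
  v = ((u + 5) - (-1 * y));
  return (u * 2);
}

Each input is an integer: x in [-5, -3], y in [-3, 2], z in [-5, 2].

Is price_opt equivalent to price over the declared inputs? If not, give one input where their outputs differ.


Side by side, the visible changes include: arithmetic usage differs, and constant usage differs, and min/max/abs usage differs.
As a probe, take x=-3, y=-1, z=-5: price runs t := 1 | (min(8, 3) == (z * t)): false | u := 0 | iter k=1: | u := -8 | v := 0 | iter k=2: | v := -10 | iter k=3: | v := -21 | iter k=4: | v := -33 | iter k=5: | v := -46 | v := -4 | result -16; price_opt runs t := 1 | (min(8, 3) == (z * t)): false | u := 0 | iter k=1: | u := -8 | v := 0 | iter k=2: | v := -10 | iter k=3: | v := -21 | iter k=4: | v := -33 | iter k=5: | v := -46 | v := -4 | result -16; both end at -16.
Sweeping the whole domain (144 inputs) finds no disagreement.
verdict: equivalent


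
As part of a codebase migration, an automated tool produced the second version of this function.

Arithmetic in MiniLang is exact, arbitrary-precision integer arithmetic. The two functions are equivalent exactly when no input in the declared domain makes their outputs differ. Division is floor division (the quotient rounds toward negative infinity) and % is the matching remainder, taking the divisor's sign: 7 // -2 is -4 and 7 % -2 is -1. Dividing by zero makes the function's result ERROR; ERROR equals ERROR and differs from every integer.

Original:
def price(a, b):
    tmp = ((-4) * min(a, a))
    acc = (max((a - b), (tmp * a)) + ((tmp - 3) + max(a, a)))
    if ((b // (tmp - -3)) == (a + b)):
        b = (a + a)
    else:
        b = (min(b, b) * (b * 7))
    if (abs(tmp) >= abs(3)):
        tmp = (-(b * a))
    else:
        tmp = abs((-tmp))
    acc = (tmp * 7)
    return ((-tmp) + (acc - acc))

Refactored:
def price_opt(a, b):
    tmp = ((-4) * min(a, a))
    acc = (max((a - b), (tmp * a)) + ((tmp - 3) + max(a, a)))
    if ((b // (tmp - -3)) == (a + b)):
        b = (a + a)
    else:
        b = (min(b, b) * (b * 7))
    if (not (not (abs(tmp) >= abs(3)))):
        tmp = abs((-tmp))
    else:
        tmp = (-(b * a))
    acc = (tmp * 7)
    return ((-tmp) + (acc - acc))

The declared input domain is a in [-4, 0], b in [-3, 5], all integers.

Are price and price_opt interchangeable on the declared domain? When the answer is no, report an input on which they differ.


The rewrite breaks on a=-4, b=-3, where the results are -252 and -16.
price: tmp becomes 16; next acc becomes 8; next ((b // (tmp - -3)) == (a + b)) evaluates to false; next b becomes 63; next (abs(tmp) >= abs(3)) evaluates to true; next tmp becomes 252; next acc becomes 1764; next final value -252
price_opt: tmp becomes 16; next acc becomes 8; next ((b // (tmp - -3)) == (a + b)) evaluates to false; next b becomes 63; next (not (not (abs(tmp) >= abs(3)))) evaluates to true; next tmp becomes 16; next acc becomes 112; next final value -16
verdict: not equivalent; witness: a=-4, b=-3


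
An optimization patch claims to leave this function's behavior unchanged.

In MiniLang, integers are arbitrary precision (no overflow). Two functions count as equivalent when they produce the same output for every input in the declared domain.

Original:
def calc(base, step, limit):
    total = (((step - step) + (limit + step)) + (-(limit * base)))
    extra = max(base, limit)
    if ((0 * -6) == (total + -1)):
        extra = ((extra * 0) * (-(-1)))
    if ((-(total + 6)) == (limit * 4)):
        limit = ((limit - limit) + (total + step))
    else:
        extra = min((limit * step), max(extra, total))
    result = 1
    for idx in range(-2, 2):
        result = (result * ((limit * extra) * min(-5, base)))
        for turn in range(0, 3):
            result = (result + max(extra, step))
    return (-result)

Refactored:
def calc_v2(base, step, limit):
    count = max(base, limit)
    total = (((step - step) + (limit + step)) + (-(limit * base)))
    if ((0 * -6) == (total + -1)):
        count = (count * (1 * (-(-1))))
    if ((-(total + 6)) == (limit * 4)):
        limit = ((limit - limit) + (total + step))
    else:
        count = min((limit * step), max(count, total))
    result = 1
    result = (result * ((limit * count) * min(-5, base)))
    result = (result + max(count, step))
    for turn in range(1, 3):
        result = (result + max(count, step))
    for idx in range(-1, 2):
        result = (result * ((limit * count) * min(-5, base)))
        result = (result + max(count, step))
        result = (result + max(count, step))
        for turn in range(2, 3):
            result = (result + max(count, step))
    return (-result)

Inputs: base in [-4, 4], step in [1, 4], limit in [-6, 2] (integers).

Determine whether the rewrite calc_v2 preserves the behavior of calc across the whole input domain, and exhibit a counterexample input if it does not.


The rewrite breaks on base=1, step=1, limit=2, where the results are -7273 and -114286.
calc: total = 1; extra = 2; ((0 * -6) == (total + -1)) -> true; extra = 0; ((-(total + 6)) == (limit * 4)) -> false; extra = 1; result = 1; [idx=-2]; result = -10; [turn=0]; result = -9; [turn=1]; result = -8; [turn=2]; result = -7; [idx=-1]; result = 70; [turn=0]; result = 71; [turn=1]; result = 72; [turn=2]; result = 73; [idx=0]; result = -730; [turn=0]; result = -729; [turn=1]; result = -728; [turn=2]; result = -727; [idx=1]; result = 7270; [turn=0]; result = 7271; [turn=1]; result = 7272; [turn=2]; result = 7273; return -7273
calc_v2: count = 2; total = 1; ((0 * -6) == (total + -1)) -> true; count = 2; ((-(total + 6)) == (limit * 4)) -> false; count = 2; result = 1; result = -20; result = -18; [turn=1]; result = -16; [turn=2]; result = -14; [idx=-1]; result = 280; result = 282; result = 284; [turn=2]; result = 286; [idx=0]; result = -5720; result = -5718; result = -5716; [turn=2]; result = -5714; [idx=1]; result = 114280; result = 114282; result = 114284; [turn=2]; result = 114286; return -114286
verdict: not equivalent; witness: base=1, step=1, limit=2


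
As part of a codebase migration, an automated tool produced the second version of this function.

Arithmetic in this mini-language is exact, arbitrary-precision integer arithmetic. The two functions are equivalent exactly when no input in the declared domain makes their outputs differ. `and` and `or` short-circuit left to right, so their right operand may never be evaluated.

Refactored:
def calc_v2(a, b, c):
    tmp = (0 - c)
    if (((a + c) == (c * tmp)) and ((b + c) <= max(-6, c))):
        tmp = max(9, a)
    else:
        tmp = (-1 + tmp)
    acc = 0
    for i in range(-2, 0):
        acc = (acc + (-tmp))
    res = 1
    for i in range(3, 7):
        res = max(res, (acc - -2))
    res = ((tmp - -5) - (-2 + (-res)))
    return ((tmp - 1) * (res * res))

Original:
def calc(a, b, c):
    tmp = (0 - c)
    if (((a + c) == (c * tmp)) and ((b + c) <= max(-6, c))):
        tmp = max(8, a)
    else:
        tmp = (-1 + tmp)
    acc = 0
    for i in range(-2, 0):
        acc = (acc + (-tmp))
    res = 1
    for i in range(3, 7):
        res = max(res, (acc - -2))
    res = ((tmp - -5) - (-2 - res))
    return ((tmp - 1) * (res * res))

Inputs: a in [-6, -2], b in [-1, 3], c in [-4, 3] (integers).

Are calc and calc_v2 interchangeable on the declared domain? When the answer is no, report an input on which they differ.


The rewrite breaks on a=-6, b=-1, c=-3, where the results are 1792 and 2312.
calc: tmp becomes 3; next (((a + c) == (c * tmp)) and ((b + c) <= max(-6, c))) evaluates to true; next tmp becomes 8; next acc becomes 0; next at i=-2:; next acc becomes -8; next at i=-1:; next acc becomes -16; next res becomes 1; next at i=3:; next res becomes 1; next at i=4:; next res becomes 1; next at i=5:; next res becomes 1; next at i=6:; next res becomes 1; next res becomes 16; next final value 1792
calc_v2: tmp becomes 3; next (((a + c) == (c * tmp)) and ((b + c) <= max(-6, c))) evaluates to true; next tmp becomes 9; next acc becomes 0; next at i=-2:; next acc becomes -9; next at i=-1:; next acc becomes -18; next res becomes 1; next at i=3:; next res becomes 1; next at i=4:; next res becomes 1; next at i=5:; next res becomes 1; next at i=6:; next res becomes 1; next res becomes 17; next final value 2312
verdict: not equivalent; witness: a=-6, b=-1, c=-3


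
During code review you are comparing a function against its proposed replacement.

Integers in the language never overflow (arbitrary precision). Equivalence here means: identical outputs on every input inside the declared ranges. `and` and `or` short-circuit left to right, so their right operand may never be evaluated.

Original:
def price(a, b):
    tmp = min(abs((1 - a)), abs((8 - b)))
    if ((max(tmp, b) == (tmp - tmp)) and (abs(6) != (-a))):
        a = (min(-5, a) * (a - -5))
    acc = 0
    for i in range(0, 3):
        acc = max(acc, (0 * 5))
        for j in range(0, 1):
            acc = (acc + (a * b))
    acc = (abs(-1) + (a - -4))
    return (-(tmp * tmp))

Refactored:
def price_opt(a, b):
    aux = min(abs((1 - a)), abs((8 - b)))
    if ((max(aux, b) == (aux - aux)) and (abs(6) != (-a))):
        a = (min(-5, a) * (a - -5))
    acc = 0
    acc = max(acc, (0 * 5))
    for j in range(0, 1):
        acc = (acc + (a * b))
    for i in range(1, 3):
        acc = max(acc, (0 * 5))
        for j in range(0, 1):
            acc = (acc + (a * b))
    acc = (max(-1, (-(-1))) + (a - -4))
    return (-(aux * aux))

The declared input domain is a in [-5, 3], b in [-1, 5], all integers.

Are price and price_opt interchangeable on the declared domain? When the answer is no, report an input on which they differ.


Reading the diff, among the changes: constant usage differs; and arithmetic usage differs; and statement counts differ; and loop structure differs; and local variable names differ; and min/max/abs usage differs.
One worked example (a=2, b=0) — price: tmp = 1; ((max(tmp, b) == (tmp - tmp)) and (abs(6) != (-a))) -> false; acc = 0; [i=0]; acc = 0; [j=0]; acc = 0; [i=1]; acc = 0; [j=0]; acc = 0; [i=2]; acc = 0; [j=0]; acc = 0; acc = 7; return -1; price_opt: aux = 1; ((max(aux, b) == (aux - aux)) and (abs(6) != (-a))) -> false; acc = 0; acc = 0; [j=0]; acc = 0; [i=1]; acc = 0; [j=0]; acc = 0; [i=2]; acc = 0; [j=0]; acc = 0; acc = 7; return -1; agreement on -1.
Checked all 63 inputs in the declared domain: the outputs agree on every one.
verdict: equivalent


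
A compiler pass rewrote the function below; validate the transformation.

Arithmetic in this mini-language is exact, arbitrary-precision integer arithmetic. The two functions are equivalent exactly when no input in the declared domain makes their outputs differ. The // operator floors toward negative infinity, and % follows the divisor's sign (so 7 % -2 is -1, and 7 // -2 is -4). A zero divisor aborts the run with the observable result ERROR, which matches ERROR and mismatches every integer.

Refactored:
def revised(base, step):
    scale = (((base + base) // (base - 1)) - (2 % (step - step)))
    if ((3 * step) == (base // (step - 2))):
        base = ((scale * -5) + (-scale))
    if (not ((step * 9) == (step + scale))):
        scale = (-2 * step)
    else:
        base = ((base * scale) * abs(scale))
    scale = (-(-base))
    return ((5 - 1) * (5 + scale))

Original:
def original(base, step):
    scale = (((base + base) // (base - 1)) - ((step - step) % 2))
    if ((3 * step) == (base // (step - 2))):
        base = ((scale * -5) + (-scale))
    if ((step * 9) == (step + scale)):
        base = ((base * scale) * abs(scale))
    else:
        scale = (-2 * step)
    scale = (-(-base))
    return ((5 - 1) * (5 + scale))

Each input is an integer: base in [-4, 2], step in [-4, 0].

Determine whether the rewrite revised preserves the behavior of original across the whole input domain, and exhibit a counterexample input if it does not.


The rewrite breaks on base=-4, step=-4, where the results are 4 and ERROR.
original: scale becomes 1; next ((3 * step) == (base // (step - 2))) evaluates to false; next ((step * 9) == (step + scale)) evaluates to false; next scale becomes 8; next scale becomes -4; next final value 4
revised: hits division by zero so the output is ERROR
verdict: not equivalent; witness: base=-4, step=-4


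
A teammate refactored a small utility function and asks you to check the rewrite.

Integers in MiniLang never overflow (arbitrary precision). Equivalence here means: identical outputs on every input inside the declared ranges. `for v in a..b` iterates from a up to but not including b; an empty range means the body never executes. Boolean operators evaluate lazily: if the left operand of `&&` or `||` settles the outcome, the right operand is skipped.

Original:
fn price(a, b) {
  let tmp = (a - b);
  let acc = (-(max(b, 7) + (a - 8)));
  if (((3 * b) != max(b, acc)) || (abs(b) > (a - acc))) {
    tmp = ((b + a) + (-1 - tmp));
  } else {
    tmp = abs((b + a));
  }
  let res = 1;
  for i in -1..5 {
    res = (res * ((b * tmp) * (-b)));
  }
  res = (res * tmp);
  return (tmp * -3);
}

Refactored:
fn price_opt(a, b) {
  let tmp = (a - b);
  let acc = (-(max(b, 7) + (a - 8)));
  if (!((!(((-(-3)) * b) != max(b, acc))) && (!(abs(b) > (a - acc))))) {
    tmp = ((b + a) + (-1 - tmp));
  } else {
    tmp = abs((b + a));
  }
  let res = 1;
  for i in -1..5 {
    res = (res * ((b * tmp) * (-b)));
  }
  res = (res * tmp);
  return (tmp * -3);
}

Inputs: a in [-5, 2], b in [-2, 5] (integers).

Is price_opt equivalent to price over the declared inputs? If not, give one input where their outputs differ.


The two versions differ — the changes include boolean connective usage differs.
Spot check at a=2, b=0 — price: tmp becomes 2; next acc becomes -1; next (((3 * b) != max(b, acc)) || (abs(b) > (a - acc))) evaluates to false; next tmp becomes 2; next res becomes 1; next at i=-1:; next res becomes 0; next at i=0:; next res becomes 0; next at i=1:; next res becomes 0; next at i=2:; next res becomes 0; next at i=3:; next res becomes 0; next at i=4:; next res becomes 0; next res becomes 0; next final value -6. price_opt: tmp becomes 2; next acc becomes -1; next (!((!(((-(-3)) * b) != max(b, acc))) && (!(abs(b) > (a - acc))))) evaluates to false; next tmp becomes 2; next res becomes 1; next at i=-1:; next res becomes 0; next at i=0:; next res becomes 0; next at i=1:; next res becomes 0; next at i=2:; next res becomes 0; next at i=3:; next res becomes 0; next at i=4:; next res becomes 0; next res becomes 0; next final value -6. Both give -6.
Sweeping the whole domain (64 inputs) finds no disagreement.
verdict: equivalent


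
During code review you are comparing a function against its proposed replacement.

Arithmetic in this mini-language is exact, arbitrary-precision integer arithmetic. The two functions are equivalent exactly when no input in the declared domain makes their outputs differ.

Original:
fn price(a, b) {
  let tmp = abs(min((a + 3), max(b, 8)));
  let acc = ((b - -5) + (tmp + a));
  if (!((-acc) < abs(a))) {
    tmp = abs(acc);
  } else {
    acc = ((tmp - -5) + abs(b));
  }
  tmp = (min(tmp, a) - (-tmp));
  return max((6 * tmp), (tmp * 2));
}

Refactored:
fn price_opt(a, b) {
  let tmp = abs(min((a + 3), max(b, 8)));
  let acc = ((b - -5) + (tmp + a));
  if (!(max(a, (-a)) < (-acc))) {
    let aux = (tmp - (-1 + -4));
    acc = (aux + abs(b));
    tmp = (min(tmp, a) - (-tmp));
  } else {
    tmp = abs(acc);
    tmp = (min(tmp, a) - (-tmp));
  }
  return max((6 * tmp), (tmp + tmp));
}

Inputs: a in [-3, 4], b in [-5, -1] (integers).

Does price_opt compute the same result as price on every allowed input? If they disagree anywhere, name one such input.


The rewrite breaks on a=-3, b=-5, where the results are 0 and -6.
price: tmp=0, then acc=-3, then (!((-acc) < abs(a))) is true, then tmp=3, then tmp=0, then returns 0
price_opt: tmp=0, then acc=-3, then (!(max(a, (-a)) < (-acc))) is true, then aux=5, then acc=10, then tmp=-3, then returns -6
verdict: not equivalent; witness: a=-3, b=-5


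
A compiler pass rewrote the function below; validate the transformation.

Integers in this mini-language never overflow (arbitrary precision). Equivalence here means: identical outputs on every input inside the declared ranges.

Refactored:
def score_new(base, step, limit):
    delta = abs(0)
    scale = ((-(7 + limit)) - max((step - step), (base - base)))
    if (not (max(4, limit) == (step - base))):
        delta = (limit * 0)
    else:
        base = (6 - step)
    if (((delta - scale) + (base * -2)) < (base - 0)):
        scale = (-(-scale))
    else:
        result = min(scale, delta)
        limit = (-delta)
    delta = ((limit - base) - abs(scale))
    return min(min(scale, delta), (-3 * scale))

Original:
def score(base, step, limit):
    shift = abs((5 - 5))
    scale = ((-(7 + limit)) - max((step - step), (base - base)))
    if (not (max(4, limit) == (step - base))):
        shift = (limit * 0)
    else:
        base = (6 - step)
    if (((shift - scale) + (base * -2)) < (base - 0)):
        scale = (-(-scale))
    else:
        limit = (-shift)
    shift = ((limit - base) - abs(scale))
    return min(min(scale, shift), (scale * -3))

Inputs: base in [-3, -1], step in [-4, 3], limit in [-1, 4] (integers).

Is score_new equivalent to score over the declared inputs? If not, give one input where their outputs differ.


Equivalent — the differences include min/max/abs usage differs, arithmetic usage differs, statement counts differ, constant usage differs, local variable names differ, yet no declared input distinguishes the two.
One worked example (base=-3, step=-2, limit=-1) — score: shift = 0; scale = -6; (not (max(4, limit) == (step - base))) -> true; shift = 0; (((shift - scale) + (base * -2)) < (base - 0)) -> false; limit = 0; shift = -3; return -6; score_new: delta = 0; scale = -6; (not (max(4, limit) == (step - base))) -> true; delta = 0; (((delta - scale) + (base * -2)) < (base - 0)) -> false; result = -6; limit = 0; delta = -3; return -6; agreement on -6.
Checked all 144 inputs in the declared domain: the outputs agree on every one.
verdict: equivalent


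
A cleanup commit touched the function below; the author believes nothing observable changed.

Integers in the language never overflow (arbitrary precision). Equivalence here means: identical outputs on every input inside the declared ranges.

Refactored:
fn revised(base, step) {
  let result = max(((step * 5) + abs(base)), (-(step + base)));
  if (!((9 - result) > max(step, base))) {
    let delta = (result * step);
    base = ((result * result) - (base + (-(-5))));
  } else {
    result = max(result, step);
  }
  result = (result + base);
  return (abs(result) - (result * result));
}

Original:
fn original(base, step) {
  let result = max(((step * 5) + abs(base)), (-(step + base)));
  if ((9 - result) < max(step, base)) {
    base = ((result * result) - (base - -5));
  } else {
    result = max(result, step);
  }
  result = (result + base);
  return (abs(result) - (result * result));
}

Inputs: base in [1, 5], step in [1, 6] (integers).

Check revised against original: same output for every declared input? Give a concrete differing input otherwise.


Consider the input base=2, step=1.
original: result=7, then ((9 - result) < max(step, base)) is false, then result=7, then result=9, then returns -72
revised: result=7, then (!((9 - result) > max(step, base))) is true, then delta=7, then base=42, then result=49, then returns -2352
-72 against -2352: the behavior changed.
verdict: not equivalent; witness: base=2, step=1


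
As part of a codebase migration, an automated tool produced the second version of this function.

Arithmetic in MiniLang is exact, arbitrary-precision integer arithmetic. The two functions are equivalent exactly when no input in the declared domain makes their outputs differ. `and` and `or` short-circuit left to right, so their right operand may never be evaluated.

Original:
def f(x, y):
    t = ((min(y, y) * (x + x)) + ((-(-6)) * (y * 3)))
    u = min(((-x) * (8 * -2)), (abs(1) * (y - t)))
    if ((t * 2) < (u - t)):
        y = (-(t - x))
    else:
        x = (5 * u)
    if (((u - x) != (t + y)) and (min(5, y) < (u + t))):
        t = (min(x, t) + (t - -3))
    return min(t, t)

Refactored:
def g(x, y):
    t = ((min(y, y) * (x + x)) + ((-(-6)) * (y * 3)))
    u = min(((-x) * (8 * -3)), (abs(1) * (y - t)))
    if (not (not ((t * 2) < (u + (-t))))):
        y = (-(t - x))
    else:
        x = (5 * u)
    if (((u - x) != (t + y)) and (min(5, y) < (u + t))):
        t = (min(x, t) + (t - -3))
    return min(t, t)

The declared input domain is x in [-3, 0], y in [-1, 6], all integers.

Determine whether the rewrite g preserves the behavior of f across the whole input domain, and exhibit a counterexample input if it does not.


Take x=-3, y=6.
f: t := 72 | u := -66 | ((t * 2) < (u - t)): false | x := -330 | (((u - x) != (t + y)) and (min(5, y) < (u + t))): true | t := -255 | result -255
g: t := 72 | u := -72 | (not (not ((t * 2) < (u + (-t))))): false | x := -360 | (((u - x) != (t + y)) and (min(5, y) < (u + t))): false | result 72
-255 != 72, so the rewrite changes behavior.
verdict: not equivalent; witness: x=-3, y=6


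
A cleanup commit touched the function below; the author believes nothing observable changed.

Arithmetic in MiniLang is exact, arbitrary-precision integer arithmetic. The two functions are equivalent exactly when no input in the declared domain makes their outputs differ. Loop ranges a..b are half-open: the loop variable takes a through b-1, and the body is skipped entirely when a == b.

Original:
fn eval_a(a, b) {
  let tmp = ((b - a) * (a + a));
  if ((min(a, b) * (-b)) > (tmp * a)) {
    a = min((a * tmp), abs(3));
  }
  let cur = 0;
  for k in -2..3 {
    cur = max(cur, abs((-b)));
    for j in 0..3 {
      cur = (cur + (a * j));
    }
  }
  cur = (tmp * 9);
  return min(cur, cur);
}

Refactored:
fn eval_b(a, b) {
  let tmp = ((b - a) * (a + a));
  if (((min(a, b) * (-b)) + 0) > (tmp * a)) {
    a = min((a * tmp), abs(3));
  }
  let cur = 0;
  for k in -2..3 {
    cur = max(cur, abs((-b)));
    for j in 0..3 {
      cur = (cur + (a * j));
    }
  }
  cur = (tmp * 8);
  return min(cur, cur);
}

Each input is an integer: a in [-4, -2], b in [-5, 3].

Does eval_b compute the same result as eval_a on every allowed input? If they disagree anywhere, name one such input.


Run the pair on a=-4, b=-5.
eval_a: tmp=8, then ((min(a, b) * (-b)) > (tmp * a)) is true, then a=-32, then cur=0, then (k=-2), then cur=5, then (j=0), then cur=5, then (j=1), then cur=-27, then (j=2), then cur=-91, then (k=-1), then cur=5, then (j=0), then cur=5, then (j=1), then cur=-27, then (j=2), then cur=-91, then (k=0), then cur=5, then (j=0), then cur=5, then (j=1), then cur=-27, then (j=2), then cur=-91, then (k=1), then cur=5, then (j=0), then cur=5, then (j=1), then cur=-27, then (j=2), then cur=-91, then (k=2), then cur=5, then (j=0), then cur=5, then (j=1), then cur=-27, then (j=2), then cur=-91, then cur=72, then returns 72
eval_b: tmp=8, then (((min(a, b) * (-b)) + 0) > (tmp * a)) is true, then a=-32, then cur=0, then (k=-2), then cur=5, then (j=0), then cur=5, then (j=1), then cur=-27, then (j=2), then cur=-91, then (k=-1), then cur=5, then (j=0), then cur=5, then (j=1), then cur=-27, then (j=2), then cur=-91, then (k=0), then cur=5, then (j=0), then cur=5, then (j=1), then cur=-27, then (j=2), then cur=-91, then (k=1), then cur=5, then (j=0), then cur=5, then (j=1), then cur=-27, then (j=2), then cur=-91, then (k=2), then cur=5, then (j=0), then cur=5, then (j=1), then cur=-27, then (j=2), then cur=-91, then cur=64, then returns 64
72 != 64, so the rewrite changes behavior.
verdict: not equivalent; witness: a=-4, b=-5


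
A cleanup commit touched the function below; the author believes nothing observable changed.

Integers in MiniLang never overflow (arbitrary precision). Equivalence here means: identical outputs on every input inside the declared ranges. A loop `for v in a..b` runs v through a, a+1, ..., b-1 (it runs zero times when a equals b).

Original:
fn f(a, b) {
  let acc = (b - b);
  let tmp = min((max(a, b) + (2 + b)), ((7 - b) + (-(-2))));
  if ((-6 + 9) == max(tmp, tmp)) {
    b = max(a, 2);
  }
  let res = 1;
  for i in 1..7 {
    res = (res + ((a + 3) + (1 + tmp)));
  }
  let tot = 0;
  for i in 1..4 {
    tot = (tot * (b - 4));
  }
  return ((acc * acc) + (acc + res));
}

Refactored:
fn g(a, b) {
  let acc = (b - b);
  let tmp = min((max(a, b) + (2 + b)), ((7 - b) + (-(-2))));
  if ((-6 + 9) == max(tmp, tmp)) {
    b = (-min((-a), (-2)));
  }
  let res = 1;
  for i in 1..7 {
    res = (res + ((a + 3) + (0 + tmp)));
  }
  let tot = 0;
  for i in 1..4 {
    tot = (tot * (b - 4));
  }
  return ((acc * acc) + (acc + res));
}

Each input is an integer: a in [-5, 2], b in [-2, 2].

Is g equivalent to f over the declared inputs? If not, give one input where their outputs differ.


Run the pair on a=-5, b=-2.
f: acc = 0; tmp = -2; ((-6 + 9) == max(tmp, tmp)) -> false; res = 1; [i=1]; res = -2; [i=2]; res = -5; [i=3]; res = -8; [i=4]; res = -11; [i=5]; res = -14; [i=6]; res = -17; tot = 0; [i=1]; tot = 0; [i=2]; tot = 0; [i=3]; tot = 0; return -17
g: acc = 0; tmp = -2; ((-6 + 9) == max(tmp, tmp)) -> false; res = 1; [i=1]; res = -3; [i=2]; res = -7; [i=3]; res = -11; [i=4]; res = -15; [i=5]; res = -19; [i=6]; res = -23; tot = 0; [i=1]; tot = 0; [i=2]; tot = 0; [i=3]; tot = 0; return -23
-17 vs -23 — the two versions disagree here.
verdict: not equivalent; witness: a=-5, b=-2


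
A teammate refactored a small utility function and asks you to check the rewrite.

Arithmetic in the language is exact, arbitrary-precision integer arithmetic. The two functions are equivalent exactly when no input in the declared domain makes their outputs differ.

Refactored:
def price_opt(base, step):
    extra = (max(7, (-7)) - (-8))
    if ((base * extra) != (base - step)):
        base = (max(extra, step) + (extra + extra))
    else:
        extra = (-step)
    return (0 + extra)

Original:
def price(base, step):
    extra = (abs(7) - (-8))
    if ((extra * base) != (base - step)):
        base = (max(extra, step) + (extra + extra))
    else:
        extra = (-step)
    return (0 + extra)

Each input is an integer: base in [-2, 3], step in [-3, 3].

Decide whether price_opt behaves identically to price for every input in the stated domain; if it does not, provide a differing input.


This is a faithful refactor — min/max/abs usage differs, plus constant usage differs, but the computed results match everywhere.
Tracing base=-1, step=0: price: extra = 15; ((extra * base) != (base - step)) -> true; base = 45; return 15 | price_opt: extra = 15; ((base * extra) != (base - step)) -> true; base = 45; return 15 — matching result 15.
Every one of the 42 inputs gives matching results.
verdict: equivalent


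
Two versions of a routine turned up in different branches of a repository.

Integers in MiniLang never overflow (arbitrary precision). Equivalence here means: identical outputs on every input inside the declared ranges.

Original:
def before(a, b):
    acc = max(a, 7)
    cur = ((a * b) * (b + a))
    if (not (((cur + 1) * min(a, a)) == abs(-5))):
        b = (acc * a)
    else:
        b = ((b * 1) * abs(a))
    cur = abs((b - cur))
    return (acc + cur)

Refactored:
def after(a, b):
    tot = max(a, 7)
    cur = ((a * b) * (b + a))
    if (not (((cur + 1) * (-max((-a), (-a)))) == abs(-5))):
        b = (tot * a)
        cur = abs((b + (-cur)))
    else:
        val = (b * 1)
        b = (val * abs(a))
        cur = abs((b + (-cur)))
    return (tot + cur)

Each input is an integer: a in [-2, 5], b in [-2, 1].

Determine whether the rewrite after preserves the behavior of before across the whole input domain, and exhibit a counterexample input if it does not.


Although min/max/abs usage differs, and arithmetic usage differs, and local variable names differ, and statement counts differ, 32/32 inputs agree.
verdict: equivalent


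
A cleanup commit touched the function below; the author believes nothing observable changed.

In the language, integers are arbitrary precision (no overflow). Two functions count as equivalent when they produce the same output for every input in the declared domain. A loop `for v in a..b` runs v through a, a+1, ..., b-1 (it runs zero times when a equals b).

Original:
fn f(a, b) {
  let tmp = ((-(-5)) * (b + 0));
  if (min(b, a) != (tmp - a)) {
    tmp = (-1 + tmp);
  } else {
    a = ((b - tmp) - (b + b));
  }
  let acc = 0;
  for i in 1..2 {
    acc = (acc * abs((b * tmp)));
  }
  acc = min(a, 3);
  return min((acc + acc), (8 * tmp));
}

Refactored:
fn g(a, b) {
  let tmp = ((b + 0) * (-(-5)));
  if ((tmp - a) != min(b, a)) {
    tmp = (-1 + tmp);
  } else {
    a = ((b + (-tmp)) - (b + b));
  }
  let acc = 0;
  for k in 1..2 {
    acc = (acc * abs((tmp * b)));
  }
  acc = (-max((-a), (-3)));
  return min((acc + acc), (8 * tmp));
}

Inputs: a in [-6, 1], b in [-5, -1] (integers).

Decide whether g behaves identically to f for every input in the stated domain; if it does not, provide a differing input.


Equivalent — the differences include local variable names differ; min/max/abs usage differs; arithmetic usage differs, yet no declared input distinguishes the two.
One worked example (a=-3, b=-3) — f: tmp becomes -15; next (min(b, a) != (tmp - a)) evaluates to true; next tmp becomes -16; next acc becomes 0; next at i=1:; next acc becomes 0; next acc becomes -3; next final value -128; g: tmp becomes -15; next ((tmp - a) != min(b, a)) evaluates to true; next tmp becomes -16; next acc becomes 0; next at k=1:; next acc becomes 0; next acc becomes -3; next final value -128; agreement on -128.
Across all 40 domain points the two functions coincide.
verdict: equivalent


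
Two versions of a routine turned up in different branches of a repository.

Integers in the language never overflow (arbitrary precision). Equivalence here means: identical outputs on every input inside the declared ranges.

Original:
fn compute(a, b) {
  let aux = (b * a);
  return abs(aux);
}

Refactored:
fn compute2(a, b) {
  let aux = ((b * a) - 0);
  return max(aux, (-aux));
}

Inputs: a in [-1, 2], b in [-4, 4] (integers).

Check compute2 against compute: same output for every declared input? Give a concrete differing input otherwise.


Comparing the listings, the differences include: arithmetic usage differs, and min/max/abs usage differs, and constant usage differs.
One worked example (a=-1, b=-2) — compute: aux = 2; return 2; compute2: aux = 2; return 2; agreement on 2.
Every one of the 36 inputs gives matching results.
verdict: equivalent


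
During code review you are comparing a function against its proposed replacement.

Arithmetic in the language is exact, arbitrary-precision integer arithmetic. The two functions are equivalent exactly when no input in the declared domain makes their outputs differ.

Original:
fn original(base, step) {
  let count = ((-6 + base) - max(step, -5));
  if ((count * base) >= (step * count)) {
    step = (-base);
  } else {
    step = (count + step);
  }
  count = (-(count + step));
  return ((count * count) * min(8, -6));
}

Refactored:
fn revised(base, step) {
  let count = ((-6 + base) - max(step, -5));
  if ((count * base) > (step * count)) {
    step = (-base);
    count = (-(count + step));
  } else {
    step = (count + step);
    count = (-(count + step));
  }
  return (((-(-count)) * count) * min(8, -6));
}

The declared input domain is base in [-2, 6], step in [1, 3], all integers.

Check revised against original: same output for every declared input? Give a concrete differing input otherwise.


Consider the input base=1, step=1.
original: count becomes -6; next ((count * base) >= (step * count)) evaluates to true; next step becomes -1; next count becomes 7; next final value -294
revised: count becomes -6; next ((count * base) > (step * count)) evaluates to false; next step becomes -5; next count becomes 11; next final value -726
-294 vs -726 — the two versions disagree here.
verdict: not equivalent; witness: base=1, step=1


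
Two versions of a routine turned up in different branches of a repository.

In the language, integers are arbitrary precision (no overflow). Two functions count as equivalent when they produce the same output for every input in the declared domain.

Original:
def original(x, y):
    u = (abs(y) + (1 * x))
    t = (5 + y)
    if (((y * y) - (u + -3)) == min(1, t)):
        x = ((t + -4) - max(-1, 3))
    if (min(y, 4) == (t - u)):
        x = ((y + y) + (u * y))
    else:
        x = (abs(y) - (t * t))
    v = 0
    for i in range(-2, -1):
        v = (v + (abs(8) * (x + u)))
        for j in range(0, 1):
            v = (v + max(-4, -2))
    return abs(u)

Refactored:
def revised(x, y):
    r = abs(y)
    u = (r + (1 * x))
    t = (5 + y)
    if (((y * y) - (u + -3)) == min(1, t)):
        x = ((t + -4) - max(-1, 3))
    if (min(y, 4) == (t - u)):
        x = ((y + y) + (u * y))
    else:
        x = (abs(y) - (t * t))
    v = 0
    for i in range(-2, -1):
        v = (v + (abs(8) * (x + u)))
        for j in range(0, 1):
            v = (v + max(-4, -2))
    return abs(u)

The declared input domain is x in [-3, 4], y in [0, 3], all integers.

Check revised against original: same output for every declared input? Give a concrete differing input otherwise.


Behavior is preserved: although statement counts differ, local variable names differ, the outputs never diverge.
Spot check at x=4, y=3 — original: u=7, then t=8, then (((y * y) - (u + -3)) == min(1, t)) is false, then (min(y, 4) == (t - u)) is false, then x=-61, then v=0, then (i=-2), then v=-432, then (j=0), then v=-434, then returns 7. revised: r=3, then u=7, then t=8, then (((y * y) - (u + -3)) == min(1, t)) is false, then (min(y, 4) == (t - u)) is false, then x=-61, then v=0, then (i=-2), then v=-432, then (j=0), then v=-434, then returns 7. Both give 7.
Every one of the 32 inputs gives matching results.
verdict: equivalent


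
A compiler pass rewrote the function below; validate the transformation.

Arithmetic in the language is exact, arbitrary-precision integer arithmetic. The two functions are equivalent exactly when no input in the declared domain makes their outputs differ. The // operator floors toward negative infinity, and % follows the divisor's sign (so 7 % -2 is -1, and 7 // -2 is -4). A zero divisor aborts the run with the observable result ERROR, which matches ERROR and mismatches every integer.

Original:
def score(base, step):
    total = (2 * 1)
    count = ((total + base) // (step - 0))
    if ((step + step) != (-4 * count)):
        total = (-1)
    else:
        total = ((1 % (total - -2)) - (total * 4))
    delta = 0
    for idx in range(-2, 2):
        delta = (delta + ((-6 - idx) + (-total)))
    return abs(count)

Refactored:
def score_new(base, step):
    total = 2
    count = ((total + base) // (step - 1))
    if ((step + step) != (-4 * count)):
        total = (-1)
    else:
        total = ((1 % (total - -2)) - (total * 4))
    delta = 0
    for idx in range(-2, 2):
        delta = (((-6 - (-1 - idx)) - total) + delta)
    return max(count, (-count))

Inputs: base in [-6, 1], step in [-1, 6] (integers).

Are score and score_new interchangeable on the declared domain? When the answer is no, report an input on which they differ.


There is a counterexample at base=-6, step=-1: 4 on one side, 2 on the other.
score: total=2, then count=4, then ((step + step) != (-4 * count)) is true, then total=-1, then delta=0, then (idx=-2), then delta=-3, then (idx=-1), then delta=-7, then (idx=0), then delta=-12, then (idx=1), then delta=-18, then returns 4
score_new: total=2, then count=2, then ((step + step) != (-4 * count)) is true, then total=-1, then delta=0, then (idx=-2), then delta=-6, then (idx=-1), then delta=-11, then (idx=0), then delta=-15, then (idx=1), then delta=-18, then returns 2
verdict: not equivalent; witness: base=-6, step=-1
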